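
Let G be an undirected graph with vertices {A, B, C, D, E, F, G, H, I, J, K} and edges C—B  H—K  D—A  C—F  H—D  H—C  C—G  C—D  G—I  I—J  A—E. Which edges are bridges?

A-D, A-E, B-C, C-F, C-G, G-I, H-K, I-J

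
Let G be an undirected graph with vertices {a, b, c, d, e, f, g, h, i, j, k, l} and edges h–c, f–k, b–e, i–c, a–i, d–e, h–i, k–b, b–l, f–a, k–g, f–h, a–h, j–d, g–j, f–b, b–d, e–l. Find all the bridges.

none

The edges on the cycle f-a-i-c-h-f are not bridges since each lies on that cycle.
Every edge lies on some cycle, so there are no bridges.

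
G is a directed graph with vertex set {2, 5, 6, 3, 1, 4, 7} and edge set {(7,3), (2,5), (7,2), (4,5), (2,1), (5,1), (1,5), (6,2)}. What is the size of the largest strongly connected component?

2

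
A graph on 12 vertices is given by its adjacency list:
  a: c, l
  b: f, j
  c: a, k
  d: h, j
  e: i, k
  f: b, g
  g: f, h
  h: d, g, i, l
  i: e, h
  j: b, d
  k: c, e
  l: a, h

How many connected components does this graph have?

1

Starting from a we can reach a, b, c, d, e, f, g, h, i, j, k, l. That is one component of size 12.
Total: 1 component.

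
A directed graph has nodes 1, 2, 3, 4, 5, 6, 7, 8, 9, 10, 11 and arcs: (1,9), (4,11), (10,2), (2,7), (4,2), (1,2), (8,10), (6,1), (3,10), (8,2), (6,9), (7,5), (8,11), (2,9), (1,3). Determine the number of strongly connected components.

11

{8} is an SCC by itself.
{6} is an SCC by itself.
{3} is an SCC by itself.
{7} is an SCC by itself.
{1} is an SCC by itself.
(and 6 more singleton SCCs)
That gives 11 strongly connected components.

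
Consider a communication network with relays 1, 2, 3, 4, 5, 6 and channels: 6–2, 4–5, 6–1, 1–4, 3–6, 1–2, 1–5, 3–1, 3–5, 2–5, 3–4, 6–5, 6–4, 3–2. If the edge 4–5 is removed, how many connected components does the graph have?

4 and 5 are still connected via 4-3-5, so the component count stays at 1.

1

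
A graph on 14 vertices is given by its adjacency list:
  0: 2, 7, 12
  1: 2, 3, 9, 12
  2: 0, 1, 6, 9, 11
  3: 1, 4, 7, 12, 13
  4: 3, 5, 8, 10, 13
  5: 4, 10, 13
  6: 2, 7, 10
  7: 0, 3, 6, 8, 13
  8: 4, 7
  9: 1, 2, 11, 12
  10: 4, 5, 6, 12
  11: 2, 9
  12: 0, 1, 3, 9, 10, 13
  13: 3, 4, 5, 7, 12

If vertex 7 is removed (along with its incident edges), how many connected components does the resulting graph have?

1

With 7 gone, the remaining components are: {0, 1, 2, 3, 4, 5, 6, 8, 9, 10, 11, 12, 13}.
That is 1 component.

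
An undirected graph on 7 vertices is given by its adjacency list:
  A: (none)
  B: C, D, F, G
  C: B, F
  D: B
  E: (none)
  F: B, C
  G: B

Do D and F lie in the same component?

Yes

From D we can reach B, C, D, F, G, which includes F.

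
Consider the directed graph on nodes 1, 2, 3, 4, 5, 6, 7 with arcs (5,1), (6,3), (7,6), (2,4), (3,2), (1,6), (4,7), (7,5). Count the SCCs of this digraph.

{1, 2, 3, 4, 5, 6, 7} are all mutually reachable — one SCC of size 7.
That gives 1 strongly connected component.

1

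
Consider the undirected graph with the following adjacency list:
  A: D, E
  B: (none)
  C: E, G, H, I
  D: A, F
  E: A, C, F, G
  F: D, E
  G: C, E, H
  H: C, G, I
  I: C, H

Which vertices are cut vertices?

Removing E increases the component count from 2 to 3, so E is a cut vertex.
By contrast removing G leaves 2 components; it is not a cut vertex. No other vertex is a cut vertex either.

E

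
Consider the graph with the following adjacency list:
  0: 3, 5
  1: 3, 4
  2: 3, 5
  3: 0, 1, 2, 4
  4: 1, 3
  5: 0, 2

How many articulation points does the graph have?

Removing 3 increases the component count from 1 to 2, so 3 is a cut vertex.
By contrast removing 1 leaves 1 component; it is not a cut vertex. No other vertex is a cut vertex either.

1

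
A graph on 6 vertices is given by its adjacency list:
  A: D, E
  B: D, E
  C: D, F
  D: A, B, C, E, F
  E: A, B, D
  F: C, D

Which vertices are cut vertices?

D

Removing D increases the component count from 1 to 2, so D is a cut vertex.
By contrast removing E leaves 1 component; it is not a cut vertex. No other vertex is a cut vertex either.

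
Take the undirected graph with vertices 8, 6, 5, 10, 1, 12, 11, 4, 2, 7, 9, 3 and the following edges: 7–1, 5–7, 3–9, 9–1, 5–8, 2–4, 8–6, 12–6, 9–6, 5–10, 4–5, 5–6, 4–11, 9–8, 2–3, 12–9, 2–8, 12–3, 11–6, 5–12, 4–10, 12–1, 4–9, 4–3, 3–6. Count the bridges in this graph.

0

The edges on the cycle 4-11-6-9-4 are not bridges since each lies on that cycle.
Every edge lies on some cycle, so there are no bridges.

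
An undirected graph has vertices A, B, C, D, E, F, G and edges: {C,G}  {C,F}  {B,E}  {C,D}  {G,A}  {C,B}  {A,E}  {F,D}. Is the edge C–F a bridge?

No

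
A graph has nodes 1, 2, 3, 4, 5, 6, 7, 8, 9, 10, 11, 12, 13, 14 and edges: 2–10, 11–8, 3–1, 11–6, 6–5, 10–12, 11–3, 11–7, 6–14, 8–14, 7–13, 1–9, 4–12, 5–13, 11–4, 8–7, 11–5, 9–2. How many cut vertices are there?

1

Removing 11 increases the component count from 1 to 2, so 11 is a cut vertex.
By contrast removing 1 leaves 1 component; it is not a cut vertex. No other vertex is a cut vertex either.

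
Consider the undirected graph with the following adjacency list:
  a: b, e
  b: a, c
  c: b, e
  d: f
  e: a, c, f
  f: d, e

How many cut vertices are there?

Removing e increases the component count from 1 to 2, so e is a cut vertex.
Removing f increases the component count from 1 to 2, so f is a cut vertex.
By contrast removing c leaves 1 component; it is not a cut vertex. No other vertex is a cut vertex either.

2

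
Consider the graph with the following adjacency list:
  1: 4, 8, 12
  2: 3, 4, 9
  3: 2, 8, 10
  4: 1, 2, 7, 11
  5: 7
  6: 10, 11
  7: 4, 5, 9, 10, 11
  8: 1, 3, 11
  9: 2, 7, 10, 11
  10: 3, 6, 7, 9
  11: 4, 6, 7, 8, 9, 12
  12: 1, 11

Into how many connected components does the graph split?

1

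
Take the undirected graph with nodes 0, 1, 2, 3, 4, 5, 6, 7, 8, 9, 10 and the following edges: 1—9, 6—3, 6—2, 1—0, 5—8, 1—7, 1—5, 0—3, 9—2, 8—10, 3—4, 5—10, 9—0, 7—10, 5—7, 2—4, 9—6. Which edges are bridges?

none

The edges on the cycle 5-8-10-5 are not bridges since each lies on that cycle.
Every edge lies on some cycle, so there are no bridges.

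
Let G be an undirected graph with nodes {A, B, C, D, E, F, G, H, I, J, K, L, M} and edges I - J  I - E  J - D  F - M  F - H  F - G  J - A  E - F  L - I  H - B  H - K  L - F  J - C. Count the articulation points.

Removing F increases the component count from 1 to 4, so F is a cut vertex.
Removing H increases the component count from 1 to 3, so H is a cut vertex.
Removing I increases the component count from 1 to 2, so I is a cut vertex.
Likewise J is a cut vertex.
By contrast removing G leaves 1 component; it is not a cut vertex. No other vertex is a cut vertex either.

4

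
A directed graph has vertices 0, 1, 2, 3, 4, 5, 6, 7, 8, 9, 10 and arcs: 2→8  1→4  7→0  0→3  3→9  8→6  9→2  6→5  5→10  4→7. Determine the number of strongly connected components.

11

{5} is an SCC by itself.
{1} is an SCC by itself.
{8} is an SCC by itself.
{7} is an SCC by itself.
{9} is an SCC by itself.
(and 6 more singleton SCCs)
That gives 11 strongly connected components.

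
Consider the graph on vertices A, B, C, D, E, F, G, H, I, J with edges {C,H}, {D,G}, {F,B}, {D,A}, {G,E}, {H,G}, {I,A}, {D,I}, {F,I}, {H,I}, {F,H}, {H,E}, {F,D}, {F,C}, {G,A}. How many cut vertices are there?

Removing F increases the component count from 2 to 3, so F is a cut vertex.
By contrast removing I leaves 2 components; it is not a cut vertex. No other vertex is a cut vertex either.

1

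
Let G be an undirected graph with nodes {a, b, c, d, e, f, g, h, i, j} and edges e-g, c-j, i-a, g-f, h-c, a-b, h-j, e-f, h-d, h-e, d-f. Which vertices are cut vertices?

Removing a increases the component count from 2 to 3, so a is a cut vertex.
Removing h increases the component count from 2 to 3, so h is a cut vertex.
By contrast removing b leaves 2 components; it is not a cut vertex. No other vertex is a cut vertex either.

a, h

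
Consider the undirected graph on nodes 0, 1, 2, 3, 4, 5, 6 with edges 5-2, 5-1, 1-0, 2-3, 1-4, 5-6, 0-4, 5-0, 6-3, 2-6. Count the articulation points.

1

Removing 5 increases the component count from 1 to 2, so 5 is a cut vertex.
By contrast removing 3 leaves 1 component; it is not a cut vertex. No other vertex is a cut vertex either.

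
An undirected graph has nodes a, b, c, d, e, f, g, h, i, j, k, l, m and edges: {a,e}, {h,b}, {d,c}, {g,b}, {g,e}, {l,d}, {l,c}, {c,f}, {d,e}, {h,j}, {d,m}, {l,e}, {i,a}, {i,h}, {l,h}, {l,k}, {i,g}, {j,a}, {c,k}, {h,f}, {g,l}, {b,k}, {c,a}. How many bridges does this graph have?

The edges on the cycle g-l-d-c-k-b-g are not bridges since each lies on that cycle.
But removing m–d disconnects m from d — this is a bridge.

1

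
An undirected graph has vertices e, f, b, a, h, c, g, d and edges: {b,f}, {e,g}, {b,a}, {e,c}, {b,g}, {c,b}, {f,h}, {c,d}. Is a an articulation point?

No

Deleting a leaves 1 component (was 1), so a is not a cut vertex.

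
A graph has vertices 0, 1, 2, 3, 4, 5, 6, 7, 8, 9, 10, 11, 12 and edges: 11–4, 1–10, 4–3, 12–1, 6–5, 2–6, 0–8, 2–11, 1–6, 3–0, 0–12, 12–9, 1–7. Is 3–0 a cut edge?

No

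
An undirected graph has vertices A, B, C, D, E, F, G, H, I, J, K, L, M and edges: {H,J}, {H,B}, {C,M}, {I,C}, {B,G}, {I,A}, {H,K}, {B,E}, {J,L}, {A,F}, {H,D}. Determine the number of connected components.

2

Starting from A we can reach A, C, F, I, M. That is one component of size 5.
Starting from B we can reach B, D, E, G, H, J, K, L. That is one component of size 8.
Total: 2 components.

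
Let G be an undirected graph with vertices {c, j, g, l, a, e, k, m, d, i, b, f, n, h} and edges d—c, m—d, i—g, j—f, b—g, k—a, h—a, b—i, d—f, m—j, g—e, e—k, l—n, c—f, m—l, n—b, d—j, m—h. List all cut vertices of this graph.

Removing m increases the component count from 1 to 2, so m is a cut vertex.
By contrast removing j leaves 1 component; it is not a cut vertex. No other vertex is a cut vertex either.

m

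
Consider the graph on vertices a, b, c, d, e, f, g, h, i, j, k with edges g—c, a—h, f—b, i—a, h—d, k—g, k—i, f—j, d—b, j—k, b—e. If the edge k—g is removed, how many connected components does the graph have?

2

Before removal there is 1 component.
k—g is a bridge — removing it separates k's side from g's side.
After removal: 2 components.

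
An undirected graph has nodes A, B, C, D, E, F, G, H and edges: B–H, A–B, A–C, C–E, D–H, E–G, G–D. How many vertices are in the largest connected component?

F is isolated — a component by itself.
Starting from A we can reach A, B, C, D, E, G, H. That is one component of size 7.
The largest has 7 vertices.

7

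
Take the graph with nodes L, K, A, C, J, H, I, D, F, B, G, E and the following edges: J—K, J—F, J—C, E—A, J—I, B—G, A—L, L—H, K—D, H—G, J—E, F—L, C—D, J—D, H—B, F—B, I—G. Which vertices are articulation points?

J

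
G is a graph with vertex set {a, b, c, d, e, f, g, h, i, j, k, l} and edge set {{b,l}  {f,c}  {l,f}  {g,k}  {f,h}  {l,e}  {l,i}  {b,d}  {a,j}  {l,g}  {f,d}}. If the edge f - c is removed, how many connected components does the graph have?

Before removal there are 2 components.
f - c is a bridge — removing it separates f's side from c's side.
After removal: 3 components.

3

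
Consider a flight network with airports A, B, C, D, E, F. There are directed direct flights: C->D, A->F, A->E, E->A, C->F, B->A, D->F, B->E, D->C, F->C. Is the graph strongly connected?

No

There is no directed path from F to E, so the graph is not strongly connected.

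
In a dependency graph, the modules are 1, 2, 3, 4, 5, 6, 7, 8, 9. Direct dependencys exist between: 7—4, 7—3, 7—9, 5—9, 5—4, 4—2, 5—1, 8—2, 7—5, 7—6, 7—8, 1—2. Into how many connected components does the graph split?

Starting from 1 we can reach 1, 2, 3, 4, 5, 6, 7, 8, 9. That is one component of size 9.
Total: 1 component.

1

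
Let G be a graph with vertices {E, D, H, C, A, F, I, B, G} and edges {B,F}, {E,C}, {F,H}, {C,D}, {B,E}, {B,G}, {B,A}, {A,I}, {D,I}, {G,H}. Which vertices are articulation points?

B

Removing B increases the component count from 1 to 2, so B is a cut vertex.
By contrast removing F leaves 1 component; it is not a cut vertex. No other vertex is a cut vertex either.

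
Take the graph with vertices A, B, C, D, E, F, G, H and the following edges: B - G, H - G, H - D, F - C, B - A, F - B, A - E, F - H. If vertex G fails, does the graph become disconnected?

Deleting G leaves 1 component (was 1) (its neighbors B, H remain connected to each other), so G is not a cut vertex.

No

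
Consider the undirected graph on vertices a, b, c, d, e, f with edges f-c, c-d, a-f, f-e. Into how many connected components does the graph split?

b is isolated — a component by itself.
Starting from a we can reach a, c, d, e, f. That is one component of size 5.
Total: 2 components.

2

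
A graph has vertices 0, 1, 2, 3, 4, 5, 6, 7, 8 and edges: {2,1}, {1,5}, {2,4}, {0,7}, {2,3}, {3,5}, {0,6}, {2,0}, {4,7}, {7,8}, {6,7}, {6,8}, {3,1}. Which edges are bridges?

none

The edges on the cycle 2-3-5-1-2 are not bridges since each lies on that cycle.
Every edge lies on some cycle, so there are no bridges.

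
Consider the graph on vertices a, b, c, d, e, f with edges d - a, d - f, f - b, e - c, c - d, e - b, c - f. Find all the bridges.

a-d

The edges on the cycle c-d-f-c are not bridges since each lies on that cycle.
But removing d - a disconnects d from a — this is a bridge.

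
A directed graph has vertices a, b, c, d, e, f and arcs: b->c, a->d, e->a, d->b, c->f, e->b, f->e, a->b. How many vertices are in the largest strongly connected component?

6

{a, b, c, d, e, f} are all mutually reachable — one SCC of size 6.
The largest has 6 vertices.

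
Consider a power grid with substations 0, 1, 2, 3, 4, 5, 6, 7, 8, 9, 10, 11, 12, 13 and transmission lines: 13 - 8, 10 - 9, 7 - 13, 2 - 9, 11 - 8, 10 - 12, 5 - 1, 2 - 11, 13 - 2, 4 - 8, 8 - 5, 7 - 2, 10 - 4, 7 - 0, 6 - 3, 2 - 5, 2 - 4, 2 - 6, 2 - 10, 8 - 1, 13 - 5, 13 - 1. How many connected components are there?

Starting from 0 we can reach 0, 1, 2, 3, 4, 5, 6, 7, 8, 9, 10, 11, 12, 13. That is one component of size 14.
Total: 1 component.

1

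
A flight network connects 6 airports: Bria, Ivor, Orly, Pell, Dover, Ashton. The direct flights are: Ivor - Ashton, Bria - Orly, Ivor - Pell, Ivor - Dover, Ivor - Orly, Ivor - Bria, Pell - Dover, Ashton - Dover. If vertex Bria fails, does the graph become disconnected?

Deleting Bria leaves 1 component (was 1) (its neighbors Ivor, Orly remain connected to each other), so Bria is not a cut vertex.

No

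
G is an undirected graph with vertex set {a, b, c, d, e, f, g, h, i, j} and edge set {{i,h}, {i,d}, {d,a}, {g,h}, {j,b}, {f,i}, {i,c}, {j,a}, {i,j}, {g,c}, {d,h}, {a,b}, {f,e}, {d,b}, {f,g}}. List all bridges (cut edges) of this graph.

The edges on the cycle i-j-a-d-i are not bridges since each lies on that cycle.
But removing f - e disconnects f from e — this is a bridge.

e-f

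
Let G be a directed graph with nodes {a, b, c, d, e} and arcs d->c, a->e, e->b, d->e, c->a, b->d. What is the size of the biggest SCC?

5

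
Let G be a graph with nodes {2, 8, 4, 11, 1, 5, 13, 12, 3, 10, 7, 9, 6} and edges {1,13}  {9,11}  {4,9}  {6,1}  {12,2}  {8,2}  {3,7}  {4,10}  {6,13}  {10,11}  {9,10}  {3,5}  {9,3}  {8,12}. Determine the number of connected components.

Starting from 1 we can reach 1, 6, 13. That is one component of size 3.
Starting from 2 we can reach 2, 8, 12. That is one component of size 3.
Starting from 3 we can reach 3, 4, 5, 7, 9, 10, 11. That is one component of size 7.
Total: 3 components.

3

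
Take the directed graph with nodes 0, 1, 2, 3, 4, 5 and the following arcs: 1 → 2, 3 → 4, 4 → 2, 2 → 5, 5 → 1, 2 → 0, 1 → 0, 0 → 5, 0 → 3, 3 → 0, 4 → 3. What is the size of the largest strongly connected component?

6

{0, 1, 2, 3, 4, 5} are all mutually reachable — one SCC of size 6.
The largest has 6 vertices.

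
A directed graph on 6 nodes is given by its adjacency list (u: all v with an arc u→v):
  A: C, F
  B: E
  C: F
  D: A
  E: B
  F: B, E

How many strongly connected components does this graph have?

5

{B, E} are all mutually reachable — one SCC of size 2.
{A} is an SCC by itself.
{F} is an SCC by itself.
{C} is an SCC by itself.
{D} is an SCC by itself.
That gives 5 strongly connected components.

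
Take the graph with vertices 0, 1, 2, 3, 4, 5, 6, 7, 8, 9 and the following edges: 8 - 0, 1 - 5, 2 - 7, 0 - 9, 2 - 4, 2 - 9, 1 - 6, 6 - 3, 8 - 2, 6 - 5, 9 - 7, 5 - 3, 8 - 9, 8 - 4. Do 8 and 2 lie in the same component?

Yes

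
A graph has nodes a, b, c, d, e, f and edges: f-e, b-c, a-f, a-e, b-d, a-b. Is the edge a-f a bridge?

After removing a-f, the path a-e-f still connects them, so the edge is not a bridge.

No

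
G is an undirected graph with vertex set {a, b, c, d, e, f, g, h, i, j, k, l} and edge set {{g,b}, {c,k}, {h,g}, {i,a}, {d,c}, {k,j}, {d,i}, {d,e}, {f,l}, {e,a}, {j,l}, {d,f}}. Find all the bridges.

b-g, g-h

The edges on the cycle d-c-k-j-l-f-d are not bridges since each lies on that cycle.
But removing g - b disconnects g from b; removing h - g disconnects h from g — these are bridges.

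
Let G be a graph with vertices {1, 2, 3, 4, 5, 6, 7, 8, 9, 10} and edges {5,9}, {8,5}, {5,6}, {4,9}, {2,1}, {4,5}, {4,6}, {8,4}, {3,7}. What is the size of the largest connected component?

10 is isolated — a component by itself.
Starting from 3 we can reach 3, 7. That is one component of size 2.
Starting from 1 we can reach 1, 2. That is one component of size 2.
Starting from 4 we can reach 4, 5, 6, 8, 9. That is one component of size 5.
The largest has 5 vertices.

5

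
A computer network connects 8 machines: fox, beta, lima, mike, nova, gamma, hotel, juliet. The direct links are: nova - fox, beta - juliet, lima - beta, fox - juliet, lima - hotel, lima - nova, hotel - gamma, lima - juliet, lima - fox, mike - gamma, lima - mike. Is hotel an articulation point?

Deleting hotel leaves 1 component (was 1) (its neighbors lima, gamma remain connected to each other), so hotel is not a cut vertex.

No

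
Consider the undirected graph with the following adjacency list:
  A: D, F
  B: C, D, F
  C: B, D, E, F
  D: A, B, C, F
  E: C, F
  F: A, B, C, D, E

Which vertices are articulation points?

Removing F, for instance, still leaves 1 component. No single vertex removal increases the component count — the graph has no articulation points.

none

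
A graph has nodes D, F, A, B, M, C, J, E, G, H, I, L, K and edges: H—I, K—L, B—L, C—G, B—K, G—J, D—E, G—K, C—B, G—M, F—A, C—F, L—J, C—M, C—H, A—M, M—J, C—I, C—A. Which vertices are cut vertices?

Removing C increases the component count from 2 to 3, so C is a cut vertex.
By contrast removing L leaves 2 components; it is not a cut vertex. No other vertex is a cut vertex either.

C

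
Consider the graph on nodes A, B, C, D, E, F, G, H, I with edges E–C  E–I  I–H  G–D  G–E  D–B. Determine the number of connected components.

3

A is isolated — a component by itself.
F is isolated — a component by itself.
Starting from B we can reach B, C, D, E, G, H, I. That is one component of size 7.
Total: 3 components.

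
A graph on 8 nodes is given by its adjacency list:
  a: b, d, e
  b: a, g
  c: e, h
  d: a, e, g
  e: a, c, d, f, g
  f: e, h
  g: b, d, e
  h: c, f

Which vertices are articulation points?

e

Removing e increases the component count from 1 to 2, so e is a cut vertex.
By contrast removing c leaves 1 component; it is not a cut vertex. No other vertex is a cut vertex either.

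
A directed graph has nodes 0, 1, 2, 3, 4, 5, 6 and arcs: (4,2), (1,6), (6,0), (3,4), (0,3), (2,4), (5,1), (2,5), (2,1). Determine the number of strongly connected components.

1

{0, 1, 2, 3, 4, 5, 6} are all mutually reachable — one SCC of size 7.
That gives 1 strongly connected component.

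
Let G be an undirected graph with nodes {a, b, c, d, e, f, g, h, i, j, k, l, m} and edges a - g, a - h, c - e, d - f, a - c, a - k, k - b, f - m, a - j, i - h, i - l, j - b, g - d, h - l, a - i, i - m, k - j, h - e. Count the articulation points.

1

Removing a increases the component count from 1 to 2, so a is a cut vertex.
By contrast removing i leaves 1 component; it is not a cut vertex. No other vertex is a cut vertex either.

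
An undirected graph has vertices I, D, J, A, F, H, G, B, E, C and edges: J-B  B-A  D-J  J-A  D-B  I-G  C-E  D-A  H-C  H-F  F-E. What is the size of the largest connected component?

4

Starting from G we can reach G, I. That is one component of size 2.
Starting from A we can reach A, B, D, J. That is one component of size 4.
Starting from C we can reach C, E, F, H. That is one component of size 4.
The largest has 4 vertices.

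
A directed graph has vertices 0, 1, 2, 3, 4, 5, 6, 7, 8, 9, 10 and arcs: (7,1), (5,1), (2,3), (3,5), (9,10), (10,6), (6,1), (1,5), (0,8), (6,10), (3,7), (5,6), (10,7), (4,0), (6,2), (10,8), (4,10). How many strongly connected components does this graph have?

5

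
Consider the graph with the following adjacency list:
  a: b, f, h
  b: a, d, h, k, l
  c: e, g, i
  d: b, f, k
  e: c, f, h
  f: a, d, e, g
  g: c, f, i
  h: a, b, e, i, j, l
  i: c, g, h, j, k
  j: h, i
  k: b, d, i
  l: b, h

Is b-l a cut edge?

After removing b-l, the path b-h-l still connects them, so the edge is not a bridge.

No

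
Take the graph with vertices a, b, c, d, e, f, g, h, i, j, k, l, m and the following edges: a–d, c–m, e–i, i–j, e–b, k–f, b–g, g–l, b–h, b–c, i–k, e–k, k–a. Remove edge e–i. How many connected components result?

e and i are still connected via e-k-i, so the component count stays at 1.

1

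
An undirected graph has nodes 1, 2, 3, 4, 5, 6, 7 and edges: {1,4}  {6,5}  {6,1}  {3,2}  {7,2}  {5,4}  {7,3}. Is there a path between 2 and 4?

No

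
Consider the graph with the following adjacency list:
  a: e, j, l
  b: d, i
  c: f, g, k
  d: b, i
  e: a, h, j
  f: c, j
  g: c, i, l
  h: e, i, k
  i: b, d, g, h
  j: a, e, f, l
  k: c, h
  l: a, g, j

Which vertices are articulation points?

i

Removing i increases the component count from 1 to 2, so i is a cut vertex.
By contrast removing g leaves 1 component; it is not a cut vertex. No other vertex is a cut vertex either.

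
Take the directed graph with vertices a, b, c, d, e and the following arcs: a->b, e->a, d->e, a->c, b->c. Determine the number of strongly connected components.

{b} is an SCC by itself.
{a} is an SCC by itself.
{c} is an SCC by itself.
{d} is an SCC by itself.
{e} is an SCC by itself.
That gives 5 strongly connected components.

5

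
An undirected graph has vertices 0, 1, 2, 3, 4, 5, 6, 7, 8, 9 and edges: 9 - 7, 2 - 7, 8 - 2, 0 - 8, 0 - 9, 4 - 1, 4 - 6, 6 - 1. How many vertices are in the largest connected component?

5

5 is isolated — a component by itself.
3 is isolated — a component by itself.
Starting from 1 we can reach 1, 4, 6. That is one component of size 3.
Starting from 0 we can reach 0, 2, 7, 8, 9. That is one component of size 5.
The largest has 5 vertices.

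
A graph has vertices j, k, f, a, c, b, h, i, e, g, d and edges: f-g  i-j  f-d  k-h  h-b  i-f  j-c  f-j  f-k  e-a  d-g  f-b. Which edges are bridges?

a-e, c-j

The edges on the cycle f-k-h-b-f are not bridges since each lies on that cycle.
But removing j-c disconnects j from c; removing e-a disconnects e from a — these are bridges.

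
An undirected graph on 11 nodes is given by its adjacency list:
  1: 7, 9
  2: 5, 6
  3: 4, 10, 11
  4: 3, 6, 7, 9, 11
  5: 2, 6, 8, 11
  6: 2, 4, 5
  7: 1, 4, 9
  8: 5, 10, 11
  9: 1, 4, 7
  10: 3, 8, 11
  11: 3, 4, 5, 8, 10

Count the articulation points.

1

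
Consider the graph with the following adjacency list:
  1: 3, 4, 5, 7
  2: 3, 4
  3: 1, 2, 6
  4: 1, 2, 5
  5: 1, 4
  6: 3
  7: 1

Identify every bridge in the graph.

1-7, 3-6

The edges on the cycle 1-4-5-1 are not bridges since each lies on that cycle.
But removing 6-3 disconnects 6 from 3; removing 7-1 disconnects 7 from 1 — these are bridges.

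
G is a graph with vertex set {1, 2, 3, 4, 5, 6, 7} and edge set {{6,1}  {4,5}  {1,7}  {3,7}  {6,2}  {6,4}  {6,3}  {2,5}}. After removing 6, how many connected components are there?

2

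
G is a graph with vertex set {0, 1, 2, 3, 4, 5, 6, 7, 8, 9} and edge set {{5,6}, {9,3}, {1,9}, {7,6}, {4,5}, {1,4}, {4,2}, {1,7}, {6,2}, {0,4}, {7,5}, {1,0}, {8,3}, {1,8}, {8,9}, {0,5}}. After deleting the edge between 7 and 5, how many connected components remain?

1

7 and 5 are still connected via 7-6-5, so the component count stays at 1.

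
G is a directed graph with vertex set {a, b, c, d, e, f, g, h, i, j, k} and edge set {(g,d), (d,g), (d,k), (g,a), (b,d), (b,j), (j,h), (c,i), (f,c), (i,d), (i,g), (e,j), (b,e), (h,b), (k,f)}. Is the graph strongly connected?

There is no directed path from d to b, so the graph is not strongly connected.

No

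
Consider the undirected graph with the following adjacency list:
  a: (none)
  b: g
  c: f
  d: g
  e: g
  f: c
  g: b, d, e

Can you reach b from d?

From d we can reach b, d, e, g, which includes b.

Yes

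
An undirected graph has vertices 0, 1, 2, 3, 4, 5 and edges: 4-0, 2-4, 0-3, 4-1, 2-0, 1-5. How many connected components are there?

1

Starting from 0 we can reach 0, 1, 2, 3, 4, 5. That is one component of size 6.
Total: 1 component.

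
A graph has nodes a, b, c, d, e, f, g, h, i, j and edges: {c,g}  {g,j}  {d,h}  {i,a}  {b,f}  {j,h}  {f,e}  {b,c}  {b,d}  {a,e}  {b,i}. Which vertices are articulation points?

b

Removing b increases the component count from 1 to 2, so b is a cut vertex.
By contrast removing j leaves 1 component; it is not a cut vertex. No other vertex is a cut vertex either.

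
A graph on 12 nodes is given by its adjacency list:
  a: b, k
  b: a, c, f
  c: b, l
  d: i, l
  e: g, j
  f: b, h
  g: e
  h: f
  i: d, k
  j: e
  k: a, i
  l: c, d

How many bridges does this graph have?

4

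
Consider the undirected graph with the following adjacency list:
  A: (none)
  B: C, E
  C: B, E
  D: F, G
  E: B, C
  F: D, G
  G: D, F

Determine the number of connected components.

3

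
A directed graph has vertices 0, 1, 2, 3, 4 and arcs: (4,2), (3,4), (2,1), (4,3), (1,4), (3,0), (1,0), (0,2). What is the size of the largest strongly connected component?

{0, 1, 2, 3, 4} are all mutually reachable — one SCC of size 5.
The largest has 5 vertices.

5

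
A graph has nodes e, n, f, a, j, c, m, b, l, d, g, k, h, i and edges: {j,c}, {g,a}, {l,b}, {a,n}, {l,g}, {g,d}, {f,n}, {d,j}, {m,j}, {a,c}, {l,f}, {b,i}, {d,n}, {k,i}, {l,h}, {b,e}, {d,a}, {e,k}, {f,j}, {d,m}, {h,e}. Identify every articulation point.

l

Removing l increases the component count from 1 to 2, so l is a cut vertex.
By contrast removing j leaves 1 component; it is not a cut vertex. No other vertex is a cut vertex either.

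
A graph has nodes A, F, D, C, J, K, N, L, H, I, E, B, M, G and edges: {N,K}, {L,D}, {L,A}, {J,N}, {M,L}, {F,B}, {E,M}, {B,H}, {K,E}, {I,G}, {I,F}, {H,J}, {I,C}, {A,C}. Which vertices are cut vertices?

Removing I increases the component count from 1 to 2, so I is a cut vertex.
Removing L increases the component count from 1 to 2, so L is a cut vertex.
By contrast removing K leaves 1 component; it is not a cut vertex. No other vertex is a cut vertex either.

I, L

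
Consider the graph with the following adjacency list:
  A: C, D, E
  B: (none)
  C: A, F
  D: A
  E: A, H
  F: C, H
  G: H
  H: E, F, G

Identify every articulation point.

A, H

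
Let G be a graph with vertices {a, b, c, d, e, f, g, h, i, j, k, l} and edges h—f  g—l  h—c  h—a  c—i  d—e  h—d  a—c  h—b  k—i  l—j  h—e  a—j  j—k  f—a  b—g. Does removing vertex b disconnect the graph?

No

Deleting b leaves 1 component (was 1) (its neighbors g, h remain connected to each other), so b is not a cut vertex.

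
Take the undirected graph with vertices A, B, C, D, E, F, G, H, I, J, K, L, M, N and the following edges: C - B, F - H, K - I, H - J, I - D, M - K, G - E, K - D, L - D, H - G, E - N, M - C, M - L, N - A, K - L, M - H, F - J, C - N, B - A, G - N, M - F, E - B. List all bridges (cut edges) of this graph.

none

The edges on the cycle M-F-J-H-M are not bridges since each lies on that cycle.
Every edge lies on some cycle, so there are no bridges.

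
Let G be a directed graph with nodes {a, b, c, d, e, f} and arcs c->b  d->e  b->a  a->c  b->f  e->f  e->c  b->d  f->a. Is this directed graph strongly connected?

Yes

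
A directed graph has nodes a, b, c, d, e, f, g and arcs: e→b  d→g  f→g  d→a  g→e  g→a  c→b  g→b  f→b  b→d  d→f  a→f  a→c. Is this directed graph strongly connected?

Yes

From d we can reach every vertex (a, b, c, d, e, f, g), and every vertex can reach d (a, b, c, d, e, f, g). So the whole graph is one strongly connected component.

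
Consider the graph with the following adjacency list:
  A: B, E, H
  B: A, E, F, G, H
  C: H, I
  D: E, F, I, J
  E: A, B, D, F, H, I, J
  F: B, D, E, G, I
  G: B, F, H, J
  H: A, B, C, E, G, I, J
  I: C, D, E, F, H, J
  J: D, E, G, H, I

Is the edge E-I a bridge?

No

After removing E-I, the path E-F-I still connects them, so the edge is not a bridge.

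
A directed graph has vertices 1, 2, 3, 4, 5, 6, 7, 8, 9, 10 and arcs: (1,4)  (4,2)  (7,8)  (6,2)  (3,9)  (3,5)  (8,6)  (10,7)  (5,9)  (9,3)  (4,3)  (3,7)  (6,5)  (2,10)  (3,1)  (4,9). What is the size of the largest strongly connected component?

{1, 2, 3, 4, 5, 6, 7, 8, 9, 10} are all mutually reachable — one SCC of size 10.
The largest has 10 vertices.

10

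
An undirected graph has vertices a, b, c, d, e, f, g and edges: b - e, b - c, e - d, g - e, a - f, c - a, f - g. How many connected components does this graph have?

1

Starting from a we can reach a, b, c, d, e, f, g. That is one component of size 7.
Total: 1 component.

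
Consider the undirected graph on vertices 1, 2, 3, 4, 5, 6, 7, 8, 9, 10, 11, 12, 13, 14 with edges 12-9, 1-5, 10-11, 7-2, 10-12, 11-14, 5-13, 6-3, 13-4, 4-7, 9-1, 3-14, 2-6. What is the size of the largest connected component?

8 is isolated — a component by itself.
Starting from 1 we can reach 1, 2, 3, 4, 5, 6, 7, 9, 10, 11, 12, 13, 14. That is one component of size 13.
The largest has 13 vertices.

13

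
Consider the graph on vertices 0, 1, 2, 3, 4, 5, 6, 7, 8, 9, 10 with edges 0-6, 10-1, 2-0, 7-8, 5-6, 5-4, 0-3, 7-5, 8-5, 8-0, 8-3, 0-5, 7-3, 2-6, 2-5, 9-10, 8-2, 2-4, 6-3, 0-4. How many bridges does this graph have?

The edges on the cycle 8-2-5-8 are not bridges since each lies on that cycle.
But removing 9-10 disconnects 9 from 10; removing 10-1 disconnects 10 from 1 — these are bridges.
That makes 2 bridges.

2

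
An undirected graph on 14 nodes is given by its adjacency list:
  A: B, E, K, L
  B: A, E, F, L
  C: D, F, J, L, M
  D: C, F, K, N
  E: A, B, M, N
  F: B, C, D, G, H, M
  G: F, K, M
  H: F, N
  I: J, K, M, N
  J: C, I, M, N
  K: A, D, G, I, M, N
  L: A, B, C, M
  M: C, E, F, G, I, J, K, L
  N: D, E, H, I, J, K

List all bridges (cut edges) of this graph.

The edges on the cycle M-C-J-M are not bridges since each lies on that cycle.
Every edge lies on some cycle, so there are no bridges.

none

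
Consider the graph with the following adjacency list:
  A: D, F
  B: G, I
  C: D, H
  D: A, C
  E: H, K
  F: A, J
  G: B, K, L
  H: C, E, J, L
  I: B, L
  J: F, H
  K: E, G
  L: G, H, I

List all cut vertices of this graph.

H

Removing H increases the component count from 1 to 2, so H is a cut vertex.
By contrast removing F leaves 1 component; it is not a cut vertex. No other vertex is a cut vertex either.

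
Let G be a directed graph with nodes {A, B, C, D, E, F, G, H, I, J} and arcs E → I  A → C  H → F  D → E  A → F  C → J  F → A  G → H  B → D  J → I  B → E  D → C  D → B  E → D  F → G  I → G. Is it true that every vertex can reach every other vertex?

There is no directed path from H to B, so the graph is not strongly connected.

No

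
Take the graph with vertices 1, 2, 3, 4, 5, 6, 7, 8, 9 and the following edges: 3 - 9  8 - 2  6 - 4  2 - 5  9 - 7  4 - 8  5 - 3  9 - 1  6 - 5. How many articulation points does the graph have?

3

Removing 3 increases the component count from 1 to 2, so 3 is a cut vertex.
Removing 5 increases the component count from 1 to 2, so 5 is a cut vertex.
Removing 9 increases the component count from 1 to 3, so 9 is a cut vertex.
By contrast removing 8 leaves 1 component; it is not a cut vertex. No other vertex is a cut vertex either.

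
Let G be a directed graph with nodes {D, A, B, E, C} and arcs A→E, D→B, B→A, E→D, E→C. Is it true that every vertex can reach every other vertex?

There is no directed path from C to A, so the graph is not strongly connected.

No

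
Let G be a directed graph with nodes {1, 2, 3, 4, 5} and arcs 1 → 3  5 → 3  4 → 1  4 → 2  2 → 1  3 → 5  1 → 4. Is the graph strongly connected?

No

There is no directed path from 3 to 4, so the graph is not strongly connected.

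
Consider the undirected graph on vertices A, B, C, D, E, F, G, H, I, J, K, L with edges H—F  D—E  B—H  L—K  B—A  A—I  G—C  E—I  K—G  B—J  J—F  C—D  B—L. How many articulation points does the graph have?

1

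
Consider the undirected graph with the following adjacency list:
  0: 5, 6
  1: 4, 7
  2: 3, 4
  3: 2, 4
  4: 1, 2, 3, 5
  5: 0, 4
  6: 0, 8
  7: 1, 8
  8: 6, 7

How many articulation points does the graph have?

1

Removing 4 increases the component count from 1 to 2, so 4 is a cut vertex.
By contrast removing 5 leaves 1 component; it is not a cut vertex. No other vertex is a cut vertex either.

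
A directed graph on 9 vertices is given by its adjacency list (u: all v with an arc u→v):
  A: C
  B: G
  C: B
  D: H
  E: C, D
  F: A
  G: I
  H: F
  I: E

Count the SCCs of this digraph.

1

{A, B, C, D, E, F, G, H, I} are all mutually reachable — one SCC of size 9.
That gives 1 strongly connected component.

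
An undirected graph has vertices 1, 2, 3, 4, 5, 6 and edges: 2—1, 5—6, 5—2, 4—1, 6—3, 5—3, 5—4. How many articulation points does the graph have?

1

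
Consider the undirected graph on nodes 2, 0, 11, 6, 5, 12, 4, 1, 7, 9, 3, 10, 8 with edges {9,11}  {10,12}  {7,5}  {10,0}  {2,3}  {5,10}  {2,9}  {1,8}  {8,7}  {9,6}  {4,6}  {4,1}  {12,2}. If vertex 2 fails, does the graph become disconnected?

Deleting 2 raises the number of components from 1 to 2, so 2 is a cut vertex.

Yes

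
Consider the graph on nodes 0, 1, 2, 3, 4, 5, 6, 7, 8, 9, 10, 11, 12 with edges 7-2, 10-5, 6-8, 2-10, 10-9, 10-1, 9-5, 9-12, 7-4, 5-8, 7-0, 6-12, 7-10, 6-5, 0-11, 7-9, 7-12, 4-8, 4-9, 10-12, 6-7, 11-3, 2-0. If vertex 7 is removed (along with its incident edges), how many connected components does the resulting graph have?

1

With 7 gone, the remaining components are: {0, 1, 2, 3, 4, 5, 6, 8, 9, 10, 11, 12}.
That is 1 component.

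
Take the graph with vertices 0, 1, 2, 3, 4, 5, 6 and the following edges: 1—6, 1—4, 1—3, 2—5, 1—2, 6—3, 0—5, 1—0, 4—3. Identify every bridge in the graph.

The edges on the cycle 1-0-5-2-1 are not bridges since each lies on that cycle.
Every edge lies on some cycle, so there are no bridges.

none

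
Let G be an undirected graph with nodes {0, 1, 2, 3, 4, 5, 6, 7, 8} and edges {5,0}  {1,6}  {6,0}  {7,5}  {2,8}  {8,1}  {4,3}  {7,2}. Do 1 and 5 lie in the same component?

From 1 we can reach 0, 1, 2, 5, 6, 7, 8, which includes 5.

Yes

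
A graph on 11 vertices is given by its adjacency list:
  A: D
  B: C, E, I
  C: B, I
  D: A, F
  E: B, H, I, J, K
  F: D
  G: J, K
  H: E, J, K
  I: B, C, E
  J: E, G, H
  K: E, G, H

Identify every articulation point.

Removing D increases the component count from 2 to 3, so D is a cut vertex.
Removing E increases the component count from 2 to 3, so E is a cut vertex.
By contrast removing C leaves 2 components; it is not a cut vertex. No other vertex is a cut vertex either.

D, E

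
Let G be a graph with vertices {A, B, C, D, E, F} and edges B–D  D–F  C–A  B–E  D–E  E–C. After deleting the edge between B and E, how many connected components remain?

B and E are still connected via B-D-E, so the component count stays at 1.

1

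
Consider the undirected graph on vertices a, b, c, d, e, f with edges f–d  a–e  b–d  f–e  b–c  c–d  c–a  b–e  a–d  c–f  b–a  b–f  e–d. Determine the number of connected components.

1

Starting from a we can reach a, b, c, d, e, f. That is one component of size 6.
Total: 1 component.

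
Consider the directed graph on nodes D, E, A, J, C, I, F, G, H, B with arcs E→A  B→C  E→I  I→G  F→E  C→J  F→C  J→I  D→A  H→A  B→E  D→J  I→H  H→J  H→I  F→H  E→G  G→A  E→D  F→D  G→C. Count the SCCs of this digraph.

6

{C, G, H, I, J} are all mutually reachable — one SCC of size 5.
{F} is an SCC by itself.
{E} is an SCC by itself.
{D} is an SCC by itself.
{A} is an SCC by itself.
(and 1 more singleton SCC)
That gives 6 strongly connected components.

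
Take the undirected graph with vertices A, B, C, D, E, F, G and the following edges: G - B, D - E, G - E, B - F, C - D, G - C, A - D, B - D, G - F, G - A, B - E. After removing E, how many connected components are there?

With E gone, the remaining components are: {A, B, C, D, F, G}.
That is 1 component.

1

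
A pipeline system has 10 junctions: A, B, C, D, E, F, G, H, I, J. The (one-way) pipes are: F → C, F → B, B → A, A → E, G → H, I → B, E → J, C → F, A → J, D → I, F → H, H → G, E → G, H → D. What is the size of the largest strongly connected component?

{A, B, D, E, G, H, I} are all mutually reachable — one SCC of size 7.
{C, F} are all mutually reachable — one SCC of size 2.
{J} is an SCC by itself.
The largest has 7 vertices.

7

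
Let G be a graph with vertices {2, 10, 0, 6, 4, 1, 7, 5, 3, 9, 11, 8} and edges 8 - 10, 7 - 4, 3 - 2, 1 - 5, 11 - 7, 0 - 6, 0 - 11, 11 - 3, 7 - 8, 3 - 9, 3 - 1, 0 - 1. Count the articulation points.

6

Removing 0 increases the component count from 1 to 2, so 0 is a cut vertex.
Removing 1 increases the component count from 1 to 2, so 1 is a cut vertex.
Removing 3 increases the component count from 1 to 3, so 3 is a cut vertex.
Likewise 7, 8, 11 are cut vertices.
By contrast removing 10 leaves 1 component; it is not a cut vertex. No other vertex is a cut vertex either.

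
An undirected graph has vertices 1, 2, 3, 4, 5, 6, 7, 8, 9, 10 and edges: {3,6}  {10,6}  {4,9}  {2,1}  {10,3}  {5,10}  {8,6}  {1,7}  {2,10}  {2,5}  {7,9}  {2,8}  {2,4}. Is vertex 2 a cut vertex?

Yes

Deleting 2 raises the number of components from 1 to 2, so 2 is a cut vertex.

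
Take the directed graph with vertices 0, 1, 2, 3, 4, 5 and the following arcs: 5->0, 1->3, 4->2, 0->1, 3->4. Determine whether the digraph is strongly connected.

No

There is no directed path from 0 to 5, so the graph is not strongly connected.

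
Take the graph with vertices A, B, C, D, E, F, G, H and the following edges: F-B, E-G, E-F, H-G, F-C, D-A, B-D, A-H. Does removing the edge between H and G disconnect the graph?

No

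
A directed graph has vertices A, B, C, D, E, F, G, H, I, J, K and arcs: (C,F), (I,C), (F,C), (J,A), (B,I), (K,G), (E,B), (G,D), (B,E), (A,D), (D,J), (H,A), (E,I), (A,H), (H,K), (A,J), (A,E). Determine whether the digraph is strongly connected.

There is no directed path from I to K, so the graph is not strongly connected.

No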